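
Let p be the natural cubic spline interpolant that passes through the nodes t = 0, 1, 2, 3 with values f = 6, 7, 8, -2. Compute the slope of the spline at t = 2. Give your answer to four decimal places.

-4.1333

With σ_i denoting the second derivative at x_i, h_i = 1, 1, 1, and Δ_i = (y_(i+1) − y_i)/h_i = 1, 1, -10:
  1·σ_0 + 4·σ_1 + 1·σ_2 = 6(Δ_1 - Δ_0) = 0
  1·σ_1 + 4·σ_2 + 1·σ_3 = 6(Δ_2 - Δ_1) = -66
Natural end conditions: σ_0 = σ_3 = 0.
Hence σ_0 = 0, σ_1 = 22/5, σ_2 = -88/5, σ_3 = 0.
On [2, 3], p'(t) = b_2 + 2c_2·(t - 2) + 3d_2·(t - 2)² with b_2 = Δ_2 - h_2(2σ_2 + σ_3)/6 = -62/15, c_2 = σ_2/2 = -44/5, d_2 = (σ_3 - σ_2)/(6h_2) = 44/15. So p'(2) = -62/15.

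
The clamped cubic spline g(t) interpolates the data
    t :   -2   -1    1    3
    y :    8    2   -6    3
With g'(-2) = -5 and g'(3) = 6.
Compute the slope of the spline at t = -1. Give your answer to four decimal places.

-6.4130

Put σ_i = g'' at the i-th knot. Here h = (1, 2, 2) and Δ = (-6, -4, 9/2), so the interior equations h_(i-1)·σ_(i-1) + 2(h_(i-1)+h_i)·σ_i + h_i·σ_(i+1) = 6(Δ_i − Δ_(i-1)) read
  1·σ_0 + 6·σ_1 + 2·σ_2 = 6(Δ_1 - Δ_0) = 12
  2·σ_1 + 8·σ_2 + 2·σ_3 = 6(Δ_2 - Δ_1) = 51
Clamped end conditions give two more equations: 2h_0·σ_0 + h_0·σ_1 = 6(Δ_0 - g'(-2)) = -6 and h_2·σ_2 + 2h_2·σ_3 = 6(g'(3) - Δ_2) = 9.
Hence σ_0 = -73/23, σ_1 = 8/23, σ_2 = 301/46, σ_3 = -47/46.
On [-1, 1], g'(t) = b_1 + 2c_1·(t + 1) + 3d_1·(t + 1)² with b_1 = Δ_1 - h_1(2σ_1 + σ_2)/6 = -295/46, c_1 = σ_1/2 = 4/23, d_1 = (σ_2 - σ_1)/(6h_1) = 95/184. So g'(-1) = -295/46.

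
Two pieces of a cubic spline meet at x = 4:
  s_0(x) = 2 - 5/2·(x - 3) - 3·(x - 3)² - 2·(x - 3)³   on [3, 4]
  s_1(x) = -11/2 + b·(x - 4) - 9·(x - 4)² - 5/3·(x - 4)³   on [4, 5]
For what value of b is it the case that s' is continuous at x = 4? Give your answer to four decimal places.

s_0'(x) = -5/2 - 6·(x - 3) - 6·(x - 3)², so s_0'(4) = -29/2. On the right, s_1'(4) = b, so b = -29/2.

-14.5000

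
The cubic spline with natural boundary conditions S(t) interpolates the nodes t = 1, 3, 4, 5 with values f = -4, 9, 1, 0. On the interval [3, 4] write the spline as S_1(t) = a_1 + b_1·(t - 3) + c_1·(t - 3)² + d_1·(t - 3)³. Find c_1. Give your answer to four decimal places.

-8.4783

With m_i denoting the second derivative at x_i, h_i = 2, 1, 1, and Δ_i = (y_(i+1) − y_i)/h_i = 13/2, -8, -1:
  2·m_0 + 6·m_1 + 1·m_2 = 6(Δ_1 - Δ_0) = -87
  1·m_1 + 4·m_2 + 1·m_3 = 6(Δ_2 - Δ_1) = 42
Natural end conditions: m_0 = m_3 = 0.
Solving the tridiagonal system: m_0 = 0, m_1 = -390/23, m_2 = 339/23, m_3 = 0.
On [3, 4], with S_1(t) = a_1 + b_1·(t - 3) + c_1·(t - 3)² + d_1·(t - 3)³: c_1 = m_1/2 = -195/23, d_1 = (m_2 - m_1)/(6h_1) = 243/46, b_1 = Δ_1 - h_1(2m_1 + m_2)/6 = -221/46.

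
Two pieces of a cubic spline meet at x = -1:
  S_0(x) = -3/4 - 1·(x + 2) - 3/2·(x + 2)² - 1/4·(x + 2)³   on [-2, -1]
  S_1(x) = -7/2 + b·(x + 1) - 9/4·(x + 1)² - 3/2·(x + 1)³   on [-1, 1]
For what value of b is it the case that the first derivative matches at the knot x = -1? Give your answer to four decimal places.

-4.7500

S_0'(x) = -1 - 3·(x + 2) - 3/4·(x + 2)², so S_0'(-1) = -19/4. On the right, S_1'(-1) = b, so b = -19/4.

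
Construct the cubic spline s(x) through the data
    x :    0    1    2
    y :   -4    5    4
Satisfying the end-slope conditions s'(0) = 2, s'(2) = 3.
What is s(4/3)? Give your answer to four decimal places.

Write M_i for s''(x_i). With h_i = 1, 1 and divided differences Δ_i = 9, -1, the continuity of s' gives the tridiagonal system
  1·M_0 + 4·M_1 + 1·M_2 = 6(Δ_1 - Δ_0) = -60
Clamped end conditions give two more equations: 2h_0·M_0 + h_0·M_1 = 6(Δ_0 - s'(0)) = 42 and h_1·M_1 + 2h_1·M_2 = 6(s'(2) - Δ_1) = 24.
Hence M_0 = 73/2, M_1 = -31, M_2 = 55/2.
On [1, 2], s(x) = 5 + 19/4·(x - 1) - 31/2·(x - 1)² + 39/4·(x - 1)³.
With (x - 1) = 1/3: s(4/3) = 47/9.

5.2222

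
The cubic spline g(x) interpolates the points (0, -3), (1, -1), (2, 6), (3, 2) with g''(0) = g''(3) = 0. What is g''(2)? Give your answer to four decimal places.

Put M_i = g'' at the i-th knot. Here h = (1, 1, 1) and Δ = (2, 7, -4), so the interior equations h_(i-1)·M_(i-1) + 2(h_(i-1)+h_i)·M_i + h_i·M_(i+1) = 6(Δ_i − Δ_(i-1)) read
  1·M_0 + 4·M_1 + 1·M_2 = 6(Δ_1 - Δ_0) = 30
  1·M_1 + 4·M_2 + 1·M_3 = 6(Δ_2 - Δ_1) = -66
Natural end conditions: M_0 = M_3 = 0.
Hence M_0 = 0, M_1 = 62/5, M_2 = -98/5, M_3 = 0.

-19.6000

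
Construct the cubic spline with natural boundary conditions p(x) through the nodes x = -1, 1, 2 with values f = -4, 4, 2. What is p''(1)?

Let σ_i = p''(x_i). Step sizes h_i = 2, 1; slopes of the chords Δ_i = (y_(i+1) - y_i)/h_i = 4, -2.
  2·σ_0 + 6·σ_1 + 1·σ_2 = 6(Δ_1 - Δ_0) = -36
Natural end conditions: σ_0 = σ_2 = 0.
Forward elimination and back-substitution give σ_0 = 0, σ_1 = -6, σ_2 = 0.

-6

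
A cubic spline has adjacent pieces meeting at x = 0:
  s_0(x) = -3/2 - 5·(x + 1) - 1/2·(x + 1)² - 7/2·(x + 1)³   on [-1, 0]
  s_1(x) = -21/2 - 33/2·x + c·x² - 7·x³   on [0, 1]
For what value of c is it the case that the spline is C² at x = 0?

-11

s_0''(x) = -1 - 21·(x + 1), so s_0''(0) = -22. On the right, s_1''(0) = 2c, so c = -11.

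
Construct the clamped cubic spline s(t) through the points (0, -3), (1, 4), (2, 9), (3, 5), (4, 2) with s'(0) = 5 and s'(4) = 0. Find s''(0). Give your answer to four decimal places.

6.5714

Write σ_i for s''(x_i). With h_i = 1, 1, 1, 1 and divided differences Δ_i = 7, 5, -4, -3, the continuity of s' gives the tridiagonal system
  1·σ_0 + 4·σ_1 + 1·σ_2 = 6(Δ_1 - Δ_0) = -12
  1·σ_1 + 4·σ_2 + 1·σ_3 = 6(Δ_2 - Δ_1) = -54
  1·σ_2 + 4·σ_3 + 1·σ_4 = 6(Δ_3 - Δ_2) = 6
Clamped end conditions give two more equations: 2h_0·σ_0 + h_0·σ_1 = 6(Δ_0 - s'(0)) = 12 and h_3·σ_3 + 2h_3·σ_4 = 6(s'(4) - Δ_3) = 18.
Forward elimination and back-substitution give σ_0 = 46/7, σ_1 = -8/7, σ_2 = -14, σ_3 = 22/7, σ_4 = 52/7.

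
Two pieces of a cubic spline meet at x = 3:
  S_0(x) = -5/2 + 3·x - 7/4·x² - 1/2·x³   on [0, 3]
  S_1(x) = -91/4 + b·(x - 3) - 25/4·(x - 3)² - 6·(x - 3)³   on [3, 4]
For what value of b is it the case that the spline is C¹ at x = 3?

-21

S_0'(x) = 3 - 7/2·x - 3/2·x², so S_0'(3) = -21. On the right, S_1'(3) = b, so b = -21.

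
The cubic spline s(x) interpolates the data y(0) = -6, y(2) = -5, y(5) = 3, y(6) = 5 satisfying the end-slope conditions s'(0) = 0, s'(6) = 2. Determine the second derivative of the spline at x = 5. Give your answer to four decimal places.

Write m_i for s''(x_i). With h_i = 2, 3, 1 and divided differences Δ_i = 1/2, 8/3, 2, the continuity of s' gives the tridiagonal system
  2·m_0 + 10·m_1 + 3·m_2 = 6(Δ_1 - Δ_0) = 13
  3·m_1 + 8·m_2 + 1·m_3 = 6(Δ_2 - Δ_1) = -4
Clamped end conditions give two more equations: 2h_0·m_0 + h_0·m_1 = 6(Δ_0 - s'(0)) = 3 and h_2·m_2 + 2h_2·m_3 = 6(s'(6) - Δ_2) = 0.
Solving the tridiagonal system: m_0 = -7/78, m_1 = 131/78, m_2 = -47/39, m_3 = 47/78.

-1.2051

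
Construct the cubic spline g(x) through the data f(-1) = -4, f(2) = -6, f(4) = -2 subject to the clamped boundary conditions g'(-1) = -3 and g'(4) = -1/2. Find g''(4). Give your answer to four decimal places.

-4.8500

With σ_i denoting the second derivative at x_i, h_i = 3, 2, and Δ_i = (y_(i+1) − y_i)/h_i = -2/3, 2:
  3·σ_0 + 10·σ_1 + 2·σ_2 = 6(Δ_1 - Δ_0) = 16
Clamped end conditions give two more equations: 2h_0·σ_0 + h_0·σ_1 = 6(Δ_0 - g'(-1)) = 14 and h_1·σ_1 + 2h_1·σ_2 = 6(g'(4) - Δ_1) = -15.
Hence σ_0 = 37/30, σ_1 = 11/5, σ_2 = -97/20.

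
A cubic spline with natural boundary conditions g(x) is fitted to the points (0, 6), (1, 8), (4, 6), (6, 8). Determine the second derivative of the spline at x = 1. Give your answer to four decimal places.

Let M_i = g''(x_i). Step sizes h_i = 1, 3, 2; slopes of the chords Δ_i = (y_(i+1) - y_i)/h_i = 2, -2/3, 1.
  1·M_0 + 8·M_1 + 3·M_2 = 6(Δ_1 - Δ_0) = -16
  3·M_1 + 10·M_2 + 2·M_3 = 6(Δ_2 - Δ_1) = 10
Natural end conditions: M_0 = M_3 = 0.
Solving: M_0 = 0, M_1 = -190/71, M_2 = 128/71, M_3 = 0.

-2.6761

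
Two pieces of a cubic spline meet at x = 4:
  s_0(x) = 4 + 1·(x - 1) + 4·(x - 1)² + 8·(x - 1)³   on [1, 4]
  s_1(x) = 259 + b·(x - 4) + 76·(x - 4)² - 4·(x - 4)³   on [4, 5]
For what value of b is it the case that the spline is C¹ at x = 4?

s_0'(x) = 1 + 8·(x - 1) + 24·(x - 1)², so s_0'(4) = 241. On the right, s_1'(4) = b, so b = 241.

241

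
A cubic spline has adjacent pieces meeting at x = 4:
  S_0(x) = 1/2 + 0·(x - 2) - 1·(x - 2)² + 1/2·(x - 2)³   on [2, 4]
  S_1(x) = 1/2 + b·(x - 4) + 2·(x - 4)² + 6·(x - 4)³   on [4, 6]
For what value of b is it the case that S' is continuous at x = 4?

S_0'(x) = 0 - 2·(x - 2) + 3/2·(x - 2)², so S_0'(4) = 2. On the right, S_1'(4) = b, so b = 2.

2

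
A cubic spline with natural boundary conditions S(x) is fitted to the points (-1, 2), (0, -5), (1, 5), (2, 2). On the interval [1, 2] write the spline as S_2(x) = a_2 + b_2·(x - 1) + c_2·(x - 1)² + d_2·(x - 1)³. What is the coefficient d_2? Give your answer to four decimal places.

4.6000

With m_i denoting the second derivative at x_i, h_i = 1, 1, 1, and Δ_i = (y_(i+1) − y_i)/h_i = -7, 10, -3:
  1·m_0 + 4·m_1 + 1·m_2 = 6(Δ_1 - Δ_0) = 102
  1·m_1 + 4·m_2 + 1·m_3 = 6(Δ_2 - Δ_1) = -78
Natural end conditions: m_0 = m_3 = 0.
Forward elimination and back-substitution give m_0 = 0, m_1 = 162/5, m_2 = -138/5, m_3 = 0.
On [1, 2], with S_2(x) = a_2 + b_2·(x - 1) + c_2·(x - 1)² + d_2·(x - 1)³: c_2 = m_2/2 = -69/5, d_2 = (m_3 - m_2)/(6h_2) = 23/5, b_2 = Δ_2 - h_2(2m_2 + m_3)/6 = 31/5.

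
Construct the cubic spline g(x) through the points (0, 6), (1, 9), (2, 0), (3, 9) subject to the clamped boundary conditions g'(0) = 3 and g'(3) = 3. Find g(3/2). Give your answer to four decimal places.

3.7500

With M_i denoting the second derivative at x_i, h_i = 1, 1, 1, and Δ_i = (y_(i+1) − y_i)/h_i = 3, -9, 9:
  1·M_0 + 4·M_1 + 1·M_2 = 6(Δ_1 - Δ_0) = -72
  1·M_1 + 4·M_2 + 1·M_3 = 6(Δ_2 - Δ_1) = 108
Clamped end conditions give two more equations: 2h_0·M_0 + h_0·M_1 = 6(Δ_0 - g'(0)) = 0 and h_2·M_2 + 2h_2·M_3 = 6(g'(3) - Δ_2) = -36.
Solving: M_0 = 84/5, M_1 = -168/5, M_2 = 228/5, M_3 = -204/5.
On [1, 2], g(x) = 9 - 27/5·(x - 1) - 84/5·(x - 1)² + 66/5·(x - 1)³.
With (x - 1) = 1/2: g(3/2) = 15/4.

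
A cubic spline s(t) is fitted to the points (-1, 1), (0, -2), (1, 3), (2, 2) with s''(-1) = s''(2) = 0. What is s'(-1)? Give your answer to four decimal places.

-5.5333

With m_i denoting the second derivative at x_i, h_i = 1, 1, 1, and Δ_i = (y_(i+1) − y_i)/h_i = -3, 5, -1:
  1·m_0 + 4·m_1 + 1·m_2 = 6(Δ_1 - Δ_0) = 48
  1·m_1 + 4·m_2 + 1·m_3 = 6(Δ_2 - Δ_1) = -36
Natural end conditions: m_0 = m_3 = 0.
Forward elimination and back-substitution give m_0 = 0, m_1 = 76/5, m_2 = -64/5, m_3 = 0.
On [-1, 0], s'(t) = b_0 + 2c_0·(t + 1) + 3d_0·(t + 1)² with b_0 = Δ_0 - h_0(2m_0 + m_1)/6 = -83/15, c_0 = m_0/2 = 0, d_0 = (m_1 - m_0)/(6h_0) = 38/15. So s'(-1) = -83/15.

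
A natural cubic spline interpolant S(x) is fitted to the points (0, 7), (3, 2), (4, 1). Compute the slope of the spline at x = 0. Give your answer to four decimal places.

Put M_i = S'' at the i-th knot. Here h = (3, 1) and Δ = (-5/3, -1), so the interior equations h_(i-1)·M_(i-1) + 2(h_(i-1)+h_i)·M_i + h_i·M_(i+1) = 6(Δ_i − Δ_(i-1)) read
  3·M_0 + 8·M_1 + 1·M_2 = 6(Δ_1 - Δ_0) = 4
Natural end conditions: M_0 = M_2 = 0.
Forward elimination and back-substitution give M_0 = 0, M_1 = 1/2, M_2 = 0.
On [0, 3], S'(x) = b_0 + 2c_0·x + 3d_0·x² with b_0 = Δ_0 - h_0(2M_0 + M_1)/6 = -23/12, c_0 = M_0/2 = 0, d_0 = (M_1 - M_0)/(6h_0) = 1/36. So S'(0) = -23/12.

-1.9167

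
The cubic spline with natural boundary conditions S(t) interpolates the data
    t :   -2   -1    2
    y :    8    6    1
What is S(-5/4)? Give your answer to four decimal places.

6.4863

With M_i denoting the second derivative at x_i, h_i = 1, 3, and Δ_i = (y_(i+1) − y_i)/h_i = -2, -5/3:
  1·M_0 + 8·M_1 + 3·M_2 = 6(Δ_1 - Δ_0) = 2
Natural end conditions: M_0 = M_2 = 0.
Hence M_0 = 0, M_1 = 1/4, M_2 = 0.
On [-2, -1], S(t) = 8 - 49/24·(t + 2) + 0·(t + 2)² + 1/24·(t + 2)³.
With (t + 2) = 3/4: S(-5/4) = 3321/512.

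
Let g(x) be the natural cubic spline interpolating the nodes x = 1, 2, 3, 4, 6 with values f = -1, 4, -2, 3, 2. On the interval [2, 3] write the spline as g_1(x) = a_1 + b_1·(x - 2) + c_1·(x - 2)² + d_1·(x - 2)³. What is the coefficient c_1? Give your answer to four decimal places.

-11.3198

Put M_i = g'' at the i-th knot. Here h = (1, 1, 1, 2) and Δ = (5, -6, 5, -1/2), so the interior equations h_(i-1)·M_(i-1) + 2(h_(i-1)+h_i)·M_i + h_i·M_(i+1) = 6(Δ_i − Δ_(i-1)) read
  1·M_0 + 4·M_1 + 1·M_2 = 6(Δ_1 - Δ_0) = -66
  1·M_1 + 4·M_2 + 1·M_3 = 6(Δ_2 - Δ_1) = 66
  1·M_2 + 6·M_3 + 2·M_4 = 6(Δ_3 - Δ_2) = -33
Natural end conditions: M_0 = M_4 = 0.
Solving: M_0 = 0, M_1 = -1947/86, M_2 = 1056/43, M_3 = -825/86, M_4 = 0.
On [2, 3], with g_1(x) = a_1 + b_1·(x - 2) + c_1·(x - 2)² + d_1·(x - 2)³: c_1 = M_1/2 = -1947/172, d_1 = (M_2 - M_1)/(6h_1) = 1353/172, b_1 = Δ_1 - h_1(2M_1 + M_2)/6 = -219/86.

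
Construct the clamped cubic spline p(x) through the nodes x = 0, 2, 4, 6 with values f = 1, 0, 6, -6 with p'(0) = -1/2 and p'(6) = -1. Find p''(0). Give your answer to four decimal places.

Let M_i = p''(x_i). Step sizes h_i = 2, 2, 2; slopes of the chords Δ_i = (y_(i+1) - y_i)/h_i = -1/2, 3, -6.
  2·M_0 + 8·M_1 + 2·M_2 = 6(Δ_1 - Δ_0) = 21
  2·M_1 + 8·M_2 + 2·M_3 = 6(Δ_2 - Δ_1) = -54
Clamped end conditions give two more equations: 2h_0·M_0 + h_0·M_1 = 6(Δ_0 - p'(0)) = 0 and h_2·M_2 + 2h_2·M_3 = 6(p'(6) - Δ_2) = 30.
Solving: M_0 = -19/6, M_1 = 19/3, M_2 = -35/3, M_3 = 40/3.

-3.1667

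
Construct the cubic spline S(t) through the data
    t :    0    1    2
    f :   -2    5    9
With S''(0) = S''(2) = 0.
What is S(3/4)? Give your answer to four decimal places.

3.4961

Write M_i for S''(x_i). With h_i = 1, 1 and divided differences Δ_i = 7, 4, the continuity of S' gives the tridiagonal system
  1·M_0 + 4·M_1 + 1·M_2 = 6(Δ_1 - Δ_0) = -18
Natural end conditions: M_0 = M_2 = 0.
Solving the tridiagonal system: M_0 = 0, M_1 = -9/2, M_2 = 0.
On [0, 1], S(t) = -2 + 31/4·t + 0·t² - 3/4·t³.
With t = 3/4: S(3/4) = 895/256.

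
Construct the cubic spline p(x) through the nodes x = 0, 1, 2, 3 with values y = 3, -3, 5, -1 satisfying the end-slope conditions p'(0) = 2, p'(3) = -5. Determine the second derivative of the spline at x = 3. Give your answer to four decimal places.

Write m_i for p''(x_i). With h_i = 1, 1, 1 and divided differences Δ_i = -6, 8, -6, the continuity of p' gives the tridiagonal system
  1·m_0 + 4·m_1 + 1·m_2 = 6(Δ_1 - Δ_0) = 84
  1·m_1 + 4·m_2 + 1·m_3 = 6(Δ_2 - Δ_1) = -84
Clamped end conditions give two more equations: 2h_0·m_0 + h_0·m_1 = 6(Δ_0 - p'(0)) = -48 and h_2·m_2 + 2h_2·m_3 = 6(p'(3) - Δ_2) = 6.
Hence m_0 = -134/3, m_1 = 124/3, m_2 = -110/3, m_3 = 64/3.

21.3333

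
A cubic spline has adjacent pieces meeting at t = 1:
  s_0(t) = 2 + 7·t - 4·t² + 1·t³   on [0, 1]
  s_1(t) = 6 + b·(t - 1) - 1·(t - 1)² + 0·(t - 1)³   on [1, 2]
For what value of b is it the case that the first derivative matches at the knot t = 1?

2

s_0'(t) = 7 - 8·t + 3·t², so s_0'(1) = 2. On the right, s_1'(1) = b, so b = 2.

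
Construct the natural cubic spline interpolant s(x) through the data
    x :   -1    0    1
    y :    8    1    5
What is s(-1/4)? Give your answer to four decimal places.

1.8477

With σ_i denoting the second derivative at x_i, h_i = 1, 1, and Δ_i = (y_(i+1) − y_i)/h_i = -7, 4:
  1·σ_0 + 4·σ_1 + 1·σ_2 = 6(Δ_1 - Δ_0) = 66
Natural end conditions: σ_0 = σ_2 = 0.
Solving: σ_0 = 0, σ_1 = 33/2, σ_2 = 0.
On [-1, 0], s(x) = 8 - 39/4·(x + 1) + 0·(x + 1)² + 11/4·(x + 1)³.
With (x + 1) = 3/4: s(-1/4) = 473/256.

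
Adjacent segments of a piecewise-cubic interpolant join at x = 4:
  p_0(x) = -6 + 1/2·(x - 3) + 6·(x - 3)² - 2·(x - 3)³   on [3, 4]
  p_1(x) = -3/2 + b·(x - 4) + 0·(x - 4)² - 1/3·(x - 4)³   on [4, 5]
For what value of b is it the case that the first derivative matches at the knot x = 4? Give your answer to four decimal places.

p_0'(x) = 1/2 + 12·(x - 3) - 6·(x - 3)², so p_0'(4) = 13/2. On the right, p_1'(4) = b, so b = 13/2.

6.5000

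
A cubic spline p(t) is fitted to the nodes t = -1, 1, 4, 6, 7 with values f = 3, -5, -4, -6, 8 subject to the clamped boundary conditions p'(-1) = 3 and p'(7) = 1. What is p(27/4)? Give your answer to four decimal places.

6.3216

With M_i denoting the second derivative at x_i, h_i = 2, 3, 2, 1, and Δ_i = (y_(i+1) − y_i)/h_i = -4, 1/3, -1, 14:
  2·M_0 + 10·M_1 + 3·M_2 = 6(Δ_1 - Δ_0) = 26
  3·M_1 + 10·M_2 + 2·M_3 = 6(Δ_2 - Δ_1) = -8
  2·M_2 + 6·M_3 + 1·M_4 = 6(Δ_3 - Δ_2) = 90
Clamped end conditions give two more equations: 2h_0·M_0 + h_0·M_1 = 6(Δ_0 - p'(-1)) = -42 and h_3·M_3 + 2h_3·M_4 = 6(p'(7) - Δ_3) = -78.
Solving the tridiagonal system: M_0 = -2645/182, M_1 = 734/91, M_2 = -2329/273, M_3 = 7250/273, M_4 = -14272/273.
On [6, 7], p(t) = -6 + 3784/273·(t - 6) + 3625/273·(t - 6)² - 3587/273·(t - 6)³.
With (t - 6) = 3/4: p(27/4) = 36817/5824.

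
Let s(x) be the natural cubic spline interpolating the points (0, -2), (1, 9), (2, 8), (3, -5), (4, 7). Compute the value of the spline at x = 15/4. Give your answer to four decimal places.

2.2799

With m_i denoting the second derivative at x_i, h_i = 1, 1, 1, 1, and Δ_i = (y_(i+1) − y_i)/h_i = 11, -1, -13, 12:
  1·m_0 + 4·m_1 + 1·m_2 = 6(Δ_1 - Δ_0) = -72
  1·m_1 + 4·m_2 + 1·m_3 = 6(Δ_2 - Δ_1) = -72
  1·m_2 + 4·m_3 + 1·m_4 = 6(Δ_3 - Δ_2) = 150
Natural end conditions: m_0 = m_4 = 0.
Solving: m_0 = 0, m_1 = -321/28, m_2 = -183/7, m_3 = 1233/28, m_4 = 0.
On [3, 4], s(x) = -5 - 75/28·(x - 3) + 1233/56·(x - 3)² - 411/56·(x - 3)³.
With (x - 3) = 3/4: s(15/4) = 8171/3584.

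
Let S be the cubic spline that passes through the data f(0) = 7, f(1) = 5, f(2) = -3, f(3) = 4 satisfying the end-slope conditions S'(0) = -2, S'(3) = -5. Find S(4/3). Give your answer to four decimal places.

1.6222

Let σ_i = S''(x_i). Step sizes h_i = 1, 1, 1; slopes of the chords Δ_i = (y_(i+1) - y_i)/h_i = -2, -8, 7.
  1·σ_0 + 4·σ_1 + 1·σ_2 = 6(Δ_1 - Δ_0) = -36
  1·σ_1 + 4·σ_2 + 1·σ_3 = 6(Δ_2 - Δ_1) = 90
Clamped end conditions give two more equations: 2h_0·σ_0 + h_0·σ_1 = 6(Δ_0 - S'(0)) = 0 and h_2·σ_2 + 2h_2·σ_3 = 6(S'(3) - Δ_2) = -72.
Solving the tridiagonal system: σ_0 = 56/5, σ_1 = -112/5, σ_2 = 212/5, σ_3 = -286/5.
On [1, 2], S(t) = 5 - 38/5·(t - 1) - 56/5·(t - 1)² + 54/5·(t - 1)³.
With (t - 1) = 1/3: S(4/3) = 73/45.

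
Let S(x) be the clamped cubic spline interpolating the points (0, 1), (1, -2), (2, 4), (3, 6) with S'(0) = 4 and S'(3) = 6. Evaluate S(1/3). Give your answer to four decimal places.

Write M_i for S''(x_i). With h_i = 1, 1, 1 and divided differences Δ_i = -3, 6, 2, the continuity of S' gives the tridiagonal system
  1·M_0 + 4·M_1 + 1·M_2 = 6(Δ_1 - Δ_0) = 54
  1·M_1 + 4·M_2 + 1·M_3 = 6(Δ_2 - Δ_1) = -24
Clamped end conditions give two more equations: 2h_0·M_0 + h_0·M_1 = 6(Δ_0 - S'(0)) = -42 and h_2·M_2 + 2h_2·M_3 = 6(S'(3) - Δ_2) = 24.
Solving the tridiagonal system: M_0 = -514/15, M_1 = 398/15, M_2 = -268/15, M_3 = 314/15.
On [0, 1], S(x) = 1 + 4·x - 257/15·x² + 152/15·x³.
With x = 1/3: S(1/3) = 326/405.

0.8049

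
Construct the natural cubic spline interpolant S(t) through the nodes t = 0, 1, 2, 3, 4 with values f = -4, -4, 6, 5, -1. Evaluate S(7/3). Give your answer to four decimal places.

Write M_i for S''(x_i). With h_i = 1, 1, 1, 1 and divided differences Δ_i = 0, 10, -1, -6, the continuity of S' gives the tridiagonal system
  1·M_0 + 4·M_1 + 1·M_2 = 6(Δ_1 - Δ_0) = 60
  1·M_1 + 4·M_2 + 1·M_3 = 6(Δ_2 - Δ_1) = -66
  1·M_2 + 4·M_3 + 1·M_4 = 6(Δ_3 - Δ_2) = -30
Natural end conditions: M_0 = M_4 = 0.
Solving: M_0 = 0, M_1 = 81/4, M_2 = -21, M_3 = -9/4, M_4 = 0.
On [2, 3], S(t) = 6 + 51/8·(t - 2) - 21/2·(t - 2)² + 25/8·(t - 2)³.
With (t - 2) = 1/3: S(7/3) = 191/27.

7.0741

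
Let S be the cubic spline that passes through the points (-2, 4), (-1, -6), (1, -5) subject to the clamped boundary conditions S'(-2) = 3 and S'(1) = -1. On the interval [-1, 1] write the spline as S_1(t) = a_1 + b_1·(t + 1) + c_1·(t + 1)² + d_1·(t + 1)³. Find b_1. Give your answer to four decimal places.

Let M_i = S''(x_i). Step sizes h_i = 1, 2; slopes of the chords Δ_i = (y_(i+1) - y_i)/h_i = -10, 1/2.
  1·M_0 + 6·M_1 + 2·M_2 = 6(Δ_1 - Δ_0) = 63
Clamped end conditions give two more equations: 2h_0·M_0 + h_0·M_1 = 6(Δ_0 - S'(-2)) = -78 and h_1·M_1 + 2h_1·M_2 = 6(S'(1) - Δ_1) = -9.
Forward elimination and back-substitution give M_0 = -305/6, M_1 = 71/3, M_2 = -169/12.
On [-1, 1], with S_1(t) = a_1 + b_1·(t + 1) + c_1·(t + 1)² + d_1·(t + 1)³: c_1 = M_1/2 = 71/6, d_1 = (M_2 - M_1)/(6h_1) = -151/48, b_1 = Δ_1 - h_1(2M_1 + M_2)/6 = -127/12.

-10.5833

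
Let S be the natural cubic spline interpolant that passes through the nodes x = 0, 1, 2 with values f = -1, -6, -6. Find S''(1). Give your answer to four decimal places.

Let m_i = S''(x_i). Step sizes h_i = 1, 1; slopes of the chords Δ_i = (y_(i+1) - y_i)/h_i = -5, 0.
  1·m_0 + 4·m_1 + 1·m_2 = 6(Δ_1 - Δ_0) = 30
Natural end conditions: m_0 = m_2 = 0.
Solving the tridiagonal system: m_0 = 0, m_1 = 15/2, m_2 = 0.

7.5000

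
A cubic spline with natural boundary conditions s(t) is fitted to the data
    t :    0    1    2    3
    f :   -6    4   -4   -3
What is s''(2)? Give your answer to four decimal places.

21.6000

With M_i denoting the second derivative at x_i, h_i = 1, 1, 1, and Δ_i = (y_(i+1) − y_i)/h_i = 10, -8, 1:
  1·M_0 + 4·M_1 + 1·M_2 = 6(Δ_1 - Δ_0) = -108
  1·M_1 + 4·M_2 + 1·M_3 = 6(Δ_2 - Δ_1) = 54
Natural end conditions: M_0 = M_3 = 0.
Solving the tridiagonal system: M_0 = 0, M_1 = -162/5, M_2 = 108/5, M_3 = 0.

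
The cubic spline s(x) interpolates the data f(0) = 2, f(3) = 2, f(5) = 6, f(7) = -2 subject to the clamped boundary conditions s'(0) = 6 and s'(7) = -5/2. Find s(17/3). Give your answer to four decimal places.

3.9680

With M_i denoting the second derivative at x_i, h_i = 3, 2, 2, and Δ_i = (y_(i+1) − y_i)/h_i = 0, 2, -4:
  3·M_0 + 10·M_1 + 2·M_2 = 6(Δ_1 - Δ_0) = 12
  2·M_1 + 8·M_2 + 2·M_3 = 6(Δ_2 - Δ_1) = -36
Clamped end conditions give two more equations: 2h_0·M_0 + h_0·M_1 = 6(Δ_0 - s'(0)) = -36 and h_2·M_2 + 2h_2·M_3 = 6(s'(7) - Δ_2) = 9.
Hence M_0 = -319/37, M_1 = 194/37, M_2 = -539/74, M_3 = 218/37.
On [5, 7], s(x) = 6 - 41/37·(x - 5) - 539/148·(x - 5)² + 325/296·(x - 5)³.
With (x - 5) = 2/3: s(17/3) = 3964/999.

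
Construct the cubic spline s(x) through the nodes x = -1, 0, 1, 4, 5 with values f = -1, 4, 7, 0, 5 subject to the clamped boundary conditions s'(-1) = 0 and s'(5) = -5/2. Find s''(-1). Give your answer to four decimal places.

Let σ_i = s''(x_i). Step sizes h_i = 1, 1, 3, 1; slopes of the chords Δ_i = (y_(i+1) - y_i)/h_i = 5, 3, -7/3, 5.
  1·σ_0 + 4·σ_1 + 1·σ_2 = 6(Δ_1 - Δ_0) = -12
  1·σ_1 + 8·σ_2 + 3·σ_3 = 6(Δ_2 - Δ_1) = -32
  3·σ_2 + 8·σ_3 + 1·σ_4 = 6(Δ_3 - Δ_2) = 44
Clamped end conditions give two more equations: 2h_0·σ_0 + h_0·σ_1 = 6(Δ_0 - s'(-1)) = 30 and h_3·σ_3 + 2h_3·σ_4 = 6(s'(5) - Δ_3) = -45.
Solving the tridiagonal system: σ_0 = 4045/228, σ_1 = -625/114, σ_2 = -1781/228, σ_3 = 1367/114, σ_4 = -6497/228.

17.7412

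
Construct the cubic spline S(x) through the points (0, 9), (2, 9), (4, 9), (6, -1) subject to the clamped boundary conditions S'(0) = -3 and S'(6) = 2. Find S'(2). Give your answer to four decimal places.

1.9333

Write m_i for S''(x_i). With h_i = 2, 2, 2 and divided differences Δ_i = 0, 0, -5, the continuity of S' gives the tridiagonal system
  2·m_0 + 8·m_1 + 2·m_2 = 6(Δ_1 - Δ_0) = 0
  2·m_1 + 8·m_2 + 2·m_3 = 6(Δ_2 - Δ_1) = -30
Clamped end conditions give two more equations: 2h_0·m_0 + h_0·m_1 = 6(Δ_0 - S'(0)) = 18 and h_2·m_2 + 2h_2·m_3 = 6(S'(6) - Δ_2) = 42.
Solving: m_0 = 61/15, m_1 = 13/15, m_2 = -113/15, m_3 = 214/15.
On [2, 4], S'(x) = b_1 + 2c_1·(x - 2) + 3d_1·(x - 2)² with b_1 = Δ_1 - h_1(2m_1 + m_2)/6 = 29/15, c_1 = m_1/2 = 13/30, d_1 = (m_2 - m_1)/(6h_1) = -7/10. So S'(2) = 29/15.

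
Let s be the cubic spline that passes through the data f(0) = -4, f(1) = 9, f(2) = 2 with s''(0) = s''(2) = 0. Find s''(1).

-30

Put σ_i = s'' at the i-th knot. Here h = (1, 1) and Δ = (13, -7), so the interior equations h_(i-1)·σ_(i-1) + 2(h_(i-1)+h_i)·σ_i + h_i·σ_(i+1) = 6(Δ_i − Δ_(i-1)) read
  1·σ_0 + 4·σ_1 + 1·σ_2 = 6(Δ_1 - Δ_0) = -120
Natural end conditions: σ_0 = σ_2 = 0.
Forward elimination and back-substitution give σ_0 = 0, σ_1 = -30, σ_2 = 0.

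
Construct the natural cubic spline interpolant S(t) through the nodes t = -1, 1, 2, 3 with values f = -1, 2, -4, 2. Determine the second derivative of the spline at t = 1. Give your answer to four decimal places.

-10.9565

Put M_i = S'' at the i-th knot. Here h = (2, 1, 1) and Δ = (3/2, -6, 6), so the interior equations h_(i-1)·M_(i-1) + 2(h_(i-1)+h_i)·M_i + h_i·M_(i+1) = 6(Δ_i − Δ_(i-1)) read
  2·M_0 + 6·M_1 + 1·M_2 = 6(Δ_1 - Δ_0) = -45
  1·M_1 + 4·M_2 + 1·M_3 = 6(Δ_2 - Δ_1) = 72
Natural end conditions: M_0 = M_3 = 0.
Solving the tridiagonal system: M_0 = 0, M_1 = -252/23, M_2 = 477/23, M_3 = 0.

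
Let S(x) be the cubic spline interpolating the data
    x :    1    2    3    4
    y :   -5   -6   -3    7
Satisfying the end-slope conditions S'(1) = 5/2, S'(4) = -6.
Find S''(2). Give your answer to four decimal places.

Put m_i = S'' at the i-th knot. Here h = (1, 1, 1) and Δ = (-1, 3, 10), so the interior equations h_(i-1)·m_(i-1) + 2(h_(i-1)+h_i)·m_i + h_i·m_(i+1) = 6(Δ_i − Δ_(i-1)) read
  1·m_0 + 4·m_1 + 1·m_2 = 6(Δ_1 - Δ_0) = 24
  1·m_1 + 4·m_2 + 1·m_3 = 6(Δ_2 - Δ_1) = 42
Clamped end conditions give two more equations: 2h_0·m_0 + h_0·m_1 = 6(Δ_0 - S'(1)) = -21 and h_2·m_2 + 2h_2·m_3 = 6(S'(4) - Δ_2) = -96.
Solving: m_0 = -178/15, m_1 = 41/15, m_2 = 374/15, m_3 = -907/15.

2.7333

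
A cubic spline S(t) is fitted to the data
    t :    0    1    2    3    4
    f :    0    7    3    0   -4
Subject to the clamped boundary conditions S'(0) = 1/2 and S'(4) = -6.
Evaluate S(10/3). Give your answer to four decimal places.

Write M_i for S''(x_i). With h_i = 1, 1, 1, 1 and divided differences Δ_i = 7, -4, -3, -4, the continuity of S' gives the tridiagonal system
  1·M_0 + 4·M_1 + 1·M_2 = 6(Δ_1 - Δ_0) = -66
  1·M_1 + 4·M_2 + 1·M_3 = 6(Δ_2 - Δ_1) = 6
  1·M_2 + 4·M_3 + 1·M_4 = 6(Δ_3 - Δ_2) = -6
Clamped end conditions give two more equations: 2h_0·M_0 + h_0·M_1 = 6(Δ_0 - S'(0)) = 39 and h_3·M_3 + 2h_3·M_4 = 6(S'(4) - Δ_3) = -12.
Forward elimination and back-substitution give M_0 = 1847/56, M_1 = -755/28, M_2 = 71/8, M_3 = -71/28, M_4 = -265/56.
On [3, 4], S(t) = 0 - 265/112·(t - 3) - 71/56·(t - 3)² - 41/112·(t - 3)³.
With (t - 3) = 1/3: S(10/3) = -713/756.

-0.9431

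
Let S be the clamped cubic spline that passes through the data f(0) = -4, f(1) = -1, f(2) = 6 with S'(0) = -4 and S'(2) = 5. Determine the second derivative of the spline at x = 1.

Write m_i for S''(x_i). With h_i = 1, 1 and divided differences Δ_i = 3, 7, the continuity of S' gives the tridiagonal system
  1·m_0 + 4·m_1 + 1·m_2 = 6(Δ_1 - Δ_0) = 24
Clamped end conditions give two more equations: 2h_0·m_0 + h_0·m_1 = 6(Δ_0 - S'(0)) = 42 and h_1·m_1 + 2h_1·m_2 = 6(S'(2) - Δ_1) = -12.
Forward elimination and back-substitution give m_0 = 39/2, m_1 = 3, m_2 = -15/2.

3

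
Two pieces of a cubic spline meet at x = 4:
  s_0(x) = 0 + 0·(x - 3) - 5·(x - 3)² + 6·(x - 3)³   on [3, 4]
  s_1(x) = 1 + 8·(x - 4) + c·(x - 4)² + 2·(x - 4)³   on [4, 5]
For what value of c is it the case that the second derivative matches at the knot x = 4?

s_0''(x) = -10 + 36·(x - 3), so s_0''(4) = 26. On the right, s_1''(4) = 2c, so c = 13.

13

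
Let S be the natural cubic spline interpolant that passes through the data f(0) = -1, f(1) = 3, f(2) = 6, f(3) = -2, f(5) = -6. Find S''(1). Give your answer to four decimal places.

Put M_i = S'' at the i-th knot. Here h = (1, 1, 1, 2) and Δ = (4, 3, -8, -2), so the interior equations h_(i-1)·M_(i-1) + 2(h_(i-1)+h_i)·M_i + h_i·M_(i+1) = 6(Δ_i − Δ_(i-1)) read
  1·M_0 + 4·M_1 + 1·M_2 = 6(Δ_1 - Δ_0) = -6
  1·M_1 + 4·M_2 + 1·M_3 = 6(Δ_2 - Δ_1) = -66
  1·M_2 + 6·M_3 + 2·M_4 = 6(Δ_3 - Δ_2) = 36
Natural end conditions: M_0 = M_4 = 0.
Solving: M_0 = 0, M_1 = 147/43, M_2 = -846/43, M_3 = 399/43, M_4 = 0.

3.4186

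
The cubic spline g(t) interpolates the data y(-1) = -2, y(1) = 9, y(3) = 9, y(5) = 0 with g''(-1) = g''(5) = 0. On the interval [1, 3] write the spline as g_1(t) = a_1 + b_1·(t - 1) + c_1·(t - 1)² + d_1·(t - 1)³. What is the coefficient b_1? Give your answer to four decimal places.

Put σ_i = g'' at the i-th knot. Here h = (2, 2, 2) and Δ = (11/2, 0, -9/2), so the interior equations h_(i-1)·σ_(i-1) + 2(h_(i-1)+h_i)·σ_i + h_i·σ_(i+1) = 6(Δ_i − Δ_(i-1)) read
  2·σ_0 + 8·σ_1 + 2·σ_2 = 6(Δ_1 - Δ_0) = -33
  2·σ_1 + 8·σ_2 + 2·σ_3 = 6(Δ_2 - Δ_1) = -27
Natural end conditions: σ_0 = σ_3 = 0.
Hence σ_0 = 0, σ_1 = -7/2, σ_2 = -5/2, σ_3 = 0.
On [1, 3], with g_1(t) = a_1 + b_1·(t - 1) + c_1·(t - 1)² + d_1·(t - 1)³: c_1 = σ_1/2 = -7/4, d_1 = (σ_2 - σ_1)/(6h_1) = 1/12, b_1 = Δ_1 - h_1(2σ_1 + σ_2)/6 = 19/6.

3.1667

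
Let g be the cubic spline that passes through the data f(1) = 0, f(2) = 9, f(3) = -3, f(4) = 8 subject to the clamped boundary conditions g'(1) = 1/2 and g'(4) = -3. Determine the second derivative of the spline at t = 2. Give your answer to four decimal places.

-63.1333

Let M_i = g''(x_i). Step sizes h_i = 1, 1, 1; slopes of the chords Δ_i = (y_(i+1) - y_i)/h_i = 9, -12, 11.
  1·M_0 + 4·M_1 + 1·M_2 = 6(Δ_1 - Δ_0) = -126
  1·M_1 + 4·M_2 + 1·M_3 = 6(Δ_2 - Δ_1) = 138
Clamped end conditions give two more equations: 2h_0·M_0 + h_0·M_1 = 6(Δ_0 - g'(1)) = 51 and h_2·M_2 + 2h_2·M_3 = 6(g'(4) - Δ_2) = -84.
Solving the tridiagonal system: M_0 = 856/15, M_1 = -947/15, M_2 = 1042/15, M_3 = -1151/15.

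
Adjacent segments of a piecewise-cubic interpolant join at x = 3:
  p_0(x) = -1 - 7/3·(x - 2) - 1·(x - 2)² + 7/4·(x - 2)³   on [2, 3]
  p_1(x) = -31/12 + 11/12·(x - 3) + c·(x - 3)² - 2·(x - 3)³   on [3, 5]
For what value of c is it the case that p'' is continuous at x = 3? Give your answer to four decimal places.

4.2500

p_0''(x) = -2 + 21/2·(x - 2), so p_0''(3) = 17/2. On the right, p_1''(3) = 2c, so c = 17/4.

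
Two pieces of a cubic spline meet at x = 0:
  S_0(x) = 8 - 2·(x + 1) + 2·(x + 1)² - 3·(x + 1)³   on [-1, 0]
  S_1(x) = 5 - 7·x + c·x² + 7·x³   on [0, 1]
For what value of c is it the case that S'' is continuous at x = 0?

S_0''(x) = 4 - 18·(x + 1), so S_0''(0) = -14. On the right, S_1''(0) = 2c, so c = -7.

-7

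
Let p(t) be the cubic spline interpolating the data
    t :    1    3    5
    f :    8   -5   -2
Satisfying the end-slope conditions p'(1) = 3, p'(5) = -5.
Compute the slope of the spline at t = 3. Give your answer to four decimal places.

Write M_i for p''(x_i). With h_i = 2, 2 and divided differences Δ_i = -13/2, 3/2, the continuity of p' gives the tridiagonal system
  2·M_0 + 8·M_1 + 2·M_2 = 6(Δ_1 - Δ_0) = 48
Clamped end conditions give two more equations: 2h_0·M_0 + h_0·M_1 = 6(Δ_0 - p'(1)) = -57 and h_1·M_1 + 2h_1·M_2 = 6(p'(5) - Δ_1) = -39.
Forward elimination and back-substitution give M_0 = -89/4, M_1 = 16, M_2 = -71/4.
On [3, 5], p'(t) = b_1 + 2c_1·(t - 3) + 3d_1·(t - 3)² with b_1 = Δ_1 - h_1(2M_1 + M_2)/6 = -13/4, c_1 = M_1/2 = 8, d_1 = (M_2 - M_1)/(6h_1) = -45/16. So p'(3) = -13/4.

-3.2500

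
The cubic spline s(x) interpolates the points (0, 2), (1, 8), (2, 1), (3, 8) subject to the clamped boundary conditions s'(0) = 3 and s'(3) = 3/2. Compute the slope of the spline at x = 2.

Let m_i = s''(x_i). Step sizes h_i = 1, 1, 1; slopes of the chords Δ_i = (y_(i+1) - y_i)/h_i = 6, -7, 7.
  1·m_0 + 4·m_1 + 1·m_2 = 6(Δ_1 - Δ_0) = -78
  1·m_1 + 4·m_2 + 1·m_3 = 6(Δ_2 - Δ_1) = 84
Clamped end conditions give two more equations: 2h_0·m_0 + h_0·m_1 = 6(Δ_0 - s'(0)) = 18 and h_2·m_2 + 2h_2·m_3 = 6(s'(3) - Δ_2) = -33.
Solving: m_0 = 27, m_1 = -36, m_2 = 39, m_3 = -36.
On [2, 3], s'(x) = b_2 + 2c_2·(x - 2) + 3d_2·(x - 2)² with b_2 = Δ_2 - h_2(2m_2 + m_3)/6 = 0, c_2 = m_2/2 = 39/2, d_2 = (m_3 - m_2)/(6h_2) = -25/2. So s'(2) = 0.

0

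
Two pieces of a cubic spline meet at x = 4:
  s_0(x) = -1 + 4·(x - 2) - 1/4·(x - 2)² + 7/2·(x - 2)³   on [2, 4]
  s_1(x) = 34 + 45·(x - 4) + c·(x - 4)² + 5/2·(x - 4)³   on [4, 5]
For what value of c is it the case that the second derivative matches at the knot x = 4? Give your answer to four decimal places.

s_0''(x) = -1/2 + 21·(x - 2), so s_0''(4) = 83/2. On the right, s_1''(4) = 2c, so c = 83/4.

20.7500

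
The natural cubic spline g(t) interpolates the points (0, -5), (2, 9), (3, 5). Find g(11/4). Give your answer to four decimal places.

6.4297

With m_i denoting the second derivative at x_i, h_i = 2, 1, and Δ_i = (y_(i+1) − y_i)/h_i = 7, -4:
  2·m_0 + 6·m_1 + 1·m_2 = 6(Δ_1 - Δ_0) = -66
Natural end conditions: m_0 = m_2 = 0.
Solving: m_0 = 0, m_1 = -11, m_2 = 0.
On [2, 3], g(t) = 9 - 1/3·(t - 2) - 11/2·(t - 2)² + 11/6·(t - 2)³.
With (t - 2) = 3/4: g(11/4) = 823/128.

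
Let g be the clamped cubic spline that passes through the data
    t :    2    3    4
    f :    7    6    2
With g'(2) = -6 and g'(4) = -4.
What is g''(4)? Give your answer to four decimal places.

5.5000

Write σ_i for g''(x_i). With h_i = 1, 1 and divided differences Δ_i = -1, -4, the continuity of g' gives the tridiagonal system
  1·σ_0 + 4·σ_1 + 1·σ_2 = 6(Δ_1 - Δ_0) = -18
Clamped end conditions give two more equations: 2h_0·σ_0 + h_0·σ_1 = 6(Δ_0 - g'(2)) = 30 and h_1·σ_1 + 2h_1·σ_2 = 6(g'(4) - Δ_1) = 0.
Solving the tridiagonal system: σ_0 = 41/2, σ_1 = -11, σ_2 = 11/2.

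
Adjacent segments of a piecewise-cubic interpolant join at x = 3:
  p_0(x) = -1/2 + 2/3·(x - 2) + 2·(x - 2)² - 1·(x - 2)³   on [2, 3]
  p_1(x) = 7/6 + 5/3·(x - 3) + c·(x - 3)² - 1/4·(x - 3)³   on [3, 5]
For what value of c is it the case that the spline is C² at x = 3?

p_0''(x) = 4 - 6·(x - 2), so p_0''(3) = -2. On the right, p_1''(3) = 2c, so c = -1.

-1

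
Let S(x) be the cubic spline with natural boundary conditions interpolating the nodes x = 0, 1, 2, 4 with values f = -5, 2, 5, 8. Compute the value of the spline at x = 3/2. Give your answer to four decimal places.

3.8995

With M_i denoting the second derivative at x_i, h_i = 1, 1, 2, and Δ_i = (y_(i+1) − y_i)/h_i = 7, 3, 3/2:
  1·M_0 + 4·M_1 + 1·M_2 = 6(Δ_1 - Δ_0) = -24
  1·M_1 + 6·M_2 + 2·M_3 = 6(Δ_2 - Δ_1) = -9
Natural end conditions: M_0 = M_3 = 0.
Forward elimination and back-substitution give M_0 = 0, M_1 = -135/23, M_2 = -12/23, M_3 = 0.
On [1, 2], S(x) = 2 + 116/23·(x - 1) - 135/46·(x - 1)² + 41/46·(x - 1)³.
With (x - 1) = 1/2: S(3/2) = 1435/368.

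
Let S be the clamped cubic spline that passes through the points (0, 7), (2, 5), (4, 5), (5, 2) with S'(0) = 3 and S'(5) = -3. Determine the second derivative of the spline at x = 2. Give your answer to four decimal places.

With m_i denoting the second derivative at x_i, h_i = 2, 2, 1, and Δ_i = (y_(i+1) − y_i)/h_i = -1, 0, -3:
  2·m_0 + 8·m_1 + 2·m_2 = 6(Δ_1 - Δ_0) = 6
  2·m_1 + 6·m_2 + 1·m_3 = 6(Δ_2 - Δ_1) = -18
Clamped end conditions give two more equations: 2h_0·m_0 + h_0·m_1 = 6(Δ_0 - S'(0)) = -24 and h_2·m_2 + 2h_2·m_3 = 6(S'(5) - Δ_2) = 0.
Solving: m_0 = -183/23, m_1 = 90/23, m_2 = -108/23, m_3 = 54/23.

3.9130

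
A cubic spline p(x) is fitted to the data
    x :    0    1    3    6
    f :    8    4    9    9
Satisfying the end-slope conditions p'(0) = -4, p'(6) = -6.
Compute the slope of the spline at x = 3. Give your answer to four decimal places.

Put σ_i = p'' at the i-th knot. Here h = (1, 2, 3) and Δ = (-4, 5/2, 0), so the interior equations h_(i-1)·σ_(i-1) + 2(h_(i-1)+h_i)·σ_i + h_i·σ_(i+1) = 6(Δ_i − Δ_(i-1)) read
  1·σ_0 + 6·σ_1 + 2·σ_2 = 6(Δ_1 - Δ_0) = 39
  2·σ_1 + 10·σ_2 + 3·σ_3 = 6(Δ_2 - Δ_1) = -15
Clamped end conditions give two more equations: 2h_0·σ_0 + h_0·σ_1 = 6(Δ_0 - p'(0)) = 0 and h_2·σ_2 + 2h_2·σ_3 = 6(p'(6) - Δ_2) = -36.
Hence σ_0 = -217/57, σ_1 = 434/57, σ_2 = -82/57, σ_3 = -301/57.
On [3, 6], p'(x) = b_2 + 2c_2·(x - 3) + 3d_2·(x - 3)² with b_2 = Δ_2 - h_2(2σ_2 + σ_3)/6 = 155/38, c_2 = σ_2/2 = -41/57, d_2 = (σ_3 - σ_2)/(6h_2) = -73/342. So p'(3) = 155/38.

4.0789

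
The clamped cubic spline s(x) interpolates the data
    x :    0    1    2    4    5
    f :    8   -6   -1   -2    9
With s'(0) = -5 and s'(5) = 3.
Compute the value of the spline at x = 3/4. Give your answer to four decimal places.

Let m_i = s''(x_i). Step sizes h_i = 1, 1, 2, 1; slopes of the chords Δ_i = (y_(i+1) - y_i)/h_i = -14, 5, -1/2, 11.
  1·m_0 + 4·m_1 + 1·m_2 = 6(Δ_1 - Δ_0) = 114
  1·m_1 + 6·m_2 + 2·m_3 = 6(Δ_2 - Δ_1) = -33
  2·m_2 + 6·m_3 + 1·m_4 = 6(Δ_3 - Δ_2) = 69
Clamped end conditions give two more equations: 2h_0·m_0 + h_0·m_1 = 6(Δ_0 - s'(0)) = -54 and h_3·m_3 + 2h_3·m_4 = 6(s'(5) - Δ_3) = -48.
Solving the tridiagonal system: m_0 = -6427/128, m_1 = 2971/64, m_2 = -2749/128, m_3 = 791/32, m_4 = -2327/64.
On [0, 1], s(x) = 8 - 5·x - 6427/256·x² + 4123/256·x³.
With x = 3/4: s(3/4) = -50419/16384.

-3.0773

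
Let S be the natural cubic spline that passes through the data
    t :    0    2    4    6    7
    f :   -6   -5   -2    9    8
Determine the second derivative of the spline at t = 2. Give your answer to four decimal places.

-0.5488

Put σ_i = S'' at the i-th knot. Here h = (2, 2, 2, 1) and Δ = (1/2, 3/2, 11/2, -1), so the interior equations h_(i-1)·σ_(i-1) + 2(h_(i-1)+h_i)·σ_i + h_i·σ_(i+1) = 6(Δ_i − Δ_(i-1)) read
  2·σ_0 + 8·σ_1 + 2·σ_2 = 6(Δ_1 - Δ_0) = 6
  2·σ_1 + 8·σ_2 + 2·σ_3 = 6(Δ_2 - Δ_1) = 24
  2·σ_2 + 6·σ_3 + 1·σ_4 = 6(Δ_3 - Δ_2) = -39
Natural end conditions: σ_0 = σ_4 = 0.
Hence σ_0 = 0, σ_1 = -45/82, σ_2 = 213/41, σ_3 = -675/82, σ_4 = 0.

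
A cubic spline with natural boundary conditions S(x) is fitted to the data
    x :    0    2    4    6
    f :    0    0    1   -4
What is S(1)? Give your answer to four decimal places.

Let σ_i = S''(x_i). Step sizes h_i = 2, 2, 2; slopes of the chords Δ_i = (y_(i+1) - y_i)/h_i = 0, 1/2, -5/2.
  2·σ_0 + 8·σ_1 + 2·σ_2 = 6(Δ_1 - Δ_0) = 3
  2·σ_1 + 8·σ_2 + 2·σ_3 = 6(Δ_2 - Δ_1) = -18
Natural end conditions: σ_0 = σ_3 = 0.
Forward elimination and back-substitution give σ_0 = 0, σ_1 = 1, σ_2 = -5/2, σ_3 = 0.
On [0, 2], S(x) = 0 - 1/3·x + 0·x² + 1/12·x³.
With x = 1: S(1) = -1/4.

-0.2500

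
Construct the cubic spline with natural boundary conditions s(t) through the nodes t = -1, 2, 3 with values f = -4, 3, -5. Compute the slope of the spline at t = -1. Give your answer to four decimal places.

With σ_i denoting the second derivative at x_i, h_i = 3, 1, and Δ_i = (y_(i+1) − y_i)/h_i = 7/3, -8:
  3·σ_0 + 8·σ_1 + 1·σ_2 = 6(Δ_1 - Δ_0) = -62
Natural end conditions: σ_0 = σ_2 = 0.
Solving the tridiagonal system: σ_0 = 0, σ_1 = -31/4, σ_2 = 0.
On [-1, 2], s'(t) = b_0 + 2c_0·(t + 1) + 3d_0·(t + 1)² with b_0 = Δ_0 - h_0(2σ_0 + σ_1)/6 = 149/24, c_0 = σ_0/2 = 0, d_0 = (σ_1 - σ_0)/(6h_0) = -31/72. So s'(-1) = 149/24.

6.2083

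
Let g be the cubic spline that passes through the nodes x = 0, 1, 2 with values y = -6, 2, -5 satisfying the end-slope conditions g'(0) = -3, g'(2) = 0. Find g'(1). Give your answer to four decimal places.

1.5000

Put M_i = g'' at the i-th knot. Here h = (1, 1) and Δ = (8, -7), so the interior equations h_(i-1)·M_(i-1) + 2(h_(i-1)+h_i)·M_i + h_i·M_(i+1) = 6(Δ_i − Δ_(i-1)) read
  1·M_0 + 4·M_1 + 1·M_2 = 6(Δ_1 - Δ_0) = -90
Clamped end conditions give two more equations: 2h_0·M_0 + h_0·M_1 = 6(Δ_0 - g'(0)) = 66 and h_1·M_1 + 2h_1·M_2 = 6(g'(2) - Δ_1) = 42.
Solving the tridiagonal system: M_0 = 57, M_1 = -48, M_2 = 45.
On [1, 2], g'(x) = b_1 + 2c_1·(x - 1) + 3d_1·(x - 1)² with b_1 = Δ_1 - h_1(2M_1 + M_2)/6 = 3/2, c_1 = M_1/2 = -24, d_1 = (M_2 - M_1)/(6h_1) = 31/2. So g'(1) = 3/2.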